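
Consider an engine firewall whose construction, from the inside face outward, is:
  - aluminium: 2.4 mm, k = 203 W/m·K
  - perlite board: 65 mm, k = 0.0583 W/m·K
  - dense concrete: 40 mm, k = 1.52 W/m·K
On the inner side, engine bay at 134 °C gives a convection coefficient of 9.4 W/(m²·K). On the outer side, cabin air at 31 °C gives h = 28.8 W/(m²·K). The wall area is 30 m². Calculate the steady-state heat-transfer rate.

Thermal resistances in series:
R_inner film = 1/(h_i·A) = 1/(9.4×30) = 0.003546 K/W
R_aluminium = L/(kA) = 0.0024/(203×30) = 3.941×10^-7 K/W
R_perlite board = L/(kA) = 0.065/(0.0583×30) = 0.03716 K/W
R_dense concrete = L/(kA) = 0.04/(1.52×30) = 8.772×10^-4 K/W
R_outer film = 1/(h_o·A) = 1/(28.8×30) = 0.001157 K/W
R_total = 0.04275 K/W
Q = ΔT / R_total = 103 / 0.04275

Q ≈ 2410 W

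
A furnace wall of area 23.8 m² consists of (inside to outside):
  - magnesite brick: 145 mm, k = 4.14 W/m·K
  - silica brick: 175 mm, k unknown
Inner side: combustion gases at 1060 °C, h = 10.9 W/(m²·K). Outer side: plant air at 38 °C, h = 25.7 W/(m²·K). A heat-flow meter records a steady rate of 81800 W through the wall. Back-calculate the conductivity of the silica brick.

k ≈ 1.33 W/(m·K)

Treating each layer as a thermal resistance in series:
R_inner film = 1/(h_i·A) = 1/(10.9×23.8) = 0.003855 K/W
R_magnesite brick = L/(kA) = 0.145/(4.14×23.8) = 0.001472 K/W
R_outer film = 1/(h_o·A) = 1/(25.7×23.8) = 0.001635 K/W
Sum of known resistances R_other = 0.006961 K/W
Total R = ΔT/Q = 1022/81800 = 0.01249 K/W
R_silica brick = R_total − R_other = 0.005533 K/W
k = L/(R·A) = 0.175/(0.005533×23.8)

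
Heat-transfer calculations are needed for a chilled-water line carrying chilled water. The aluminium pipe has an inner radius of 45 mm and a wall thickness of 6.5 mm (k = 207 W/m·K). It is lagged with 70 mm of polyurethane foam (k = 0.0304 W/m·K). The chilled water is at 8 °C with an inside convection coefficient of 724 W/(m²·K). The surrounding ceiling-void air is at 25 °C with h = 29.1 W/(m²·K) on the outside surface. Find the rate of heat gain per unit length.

q′ ≈ 3.74 W/m

Per-layer cylindrical resistances, series-summed:
R_inner film = 1/(h_i·2πr₁L) = 1/(724×2π×0.045×1) = 0.004885 K/W
R_aluminium pipe wall = ln(51.5/45)/(2π×207×1) = 1.037×10^-4 K/W
R_polyurethane foam = ln(121.5/51.5)/(2π×0.0304×1) = 4.494 K/W
R_outer film = 1/(h_o·2πr_oL) = 1/(29.1×2π×0.1215×1) = 0.04501 K/W
R_total = 4.544 K/W
Q = ΔT/R_total = 17/4.544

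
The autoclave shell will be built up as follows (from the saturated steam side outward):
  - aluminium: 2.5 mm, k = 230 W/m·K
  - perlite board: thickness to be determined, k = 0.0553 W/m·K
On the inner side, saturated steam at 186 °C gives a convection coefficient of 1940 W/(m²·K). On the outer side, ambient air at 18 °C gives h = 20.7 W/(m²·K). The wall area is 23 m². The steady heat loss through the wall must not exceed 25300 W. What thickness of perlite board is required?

Thermal resistances in series:
R_inner film = 1/(h_i·A) = 1/(1940×23) = 2.241×10^-5 K/W
R_aluminium = L/(kA) = 0.0025/(230×23) = 4.726×10^-7 K/W
R_outer film = 1/(h_o·A) = 1/(20.7×23) = 0.0021 K/W
Sum of the known resistances R_other = 0.002123 K/W
Required total resistance R_tot = ΔT/Q_allow = 168/25300 = 0.00664 K/W
R_perlite board = R_tot − R_other = 0.004517 K/W
L = R·k·A = 0.004517×0.0553×23

L ≈ 5.75 mm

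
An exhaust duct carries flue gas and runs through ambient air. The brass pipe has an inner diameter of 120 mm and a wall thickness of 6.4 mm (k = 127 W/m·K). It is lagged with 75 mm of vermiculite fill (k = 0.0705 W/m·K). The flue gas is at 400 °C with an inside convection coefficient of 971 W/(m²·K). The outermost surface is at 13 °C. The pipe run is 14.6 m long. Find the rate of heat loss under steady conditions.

Treating each annulus and film as a series resistance:
R_inner film = 1/(h_i·2πr₁L) = 1/(971×2π×0.06×14.6) = 1.871×10^-4 K/W
R_brass pipe wall = ln(66.4/60)/(2π×127×14.6) = 8.7×10^-6 K/W
R_vermiculite fill = ln(141.4/66.4)/(2π×0.0705×14.6) = 0.1169 K/W
R_total = 0.1171 K/W
Q = ΔT/R_total = 387/0.1171

Q ≈ 3310 W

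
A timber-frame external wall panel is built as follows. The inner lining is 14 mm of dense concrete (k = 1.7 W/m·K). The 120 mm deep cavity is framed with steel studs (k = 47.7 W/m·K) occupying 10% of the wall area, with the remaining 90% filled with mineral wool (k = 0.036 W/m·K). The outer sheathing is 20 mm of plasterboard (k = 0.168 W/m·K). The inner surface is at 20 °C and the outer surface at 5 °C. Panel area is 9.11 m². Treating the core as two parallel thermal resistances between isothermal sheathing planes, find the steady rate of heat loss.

Q ≈ 897 W

Sheathing layers in series; stud and cavity paths in parallel between them.
R_inner = 0.014/(1.7×9.11) = 9.04×10^-4 K/W
R_stud  = 0.12/(47.7×0.1×9.11) = 0.002761 K/W
R_cav   = 0.12/(0.036×0.9×9.11) = 0.4066 K/W
1/R_core = 1/R_stud + 1/R_cav → R_core = 0.002743 K/W
R_outer = 0.02/(0.168×9.11) = 0.01307 K/W
R_total = 0.01671 K/W
Q = ΔT/R_total = 15/0.01671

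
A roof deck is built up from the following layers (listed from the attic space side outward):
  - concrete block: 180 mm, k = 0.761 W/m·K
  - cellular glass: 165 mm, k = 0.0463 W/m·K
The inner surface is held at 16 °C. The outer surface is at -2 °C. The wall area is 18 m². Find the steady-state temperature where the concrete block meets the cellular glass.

Model the wall as resistances in series:
R_concrete block = L/(kA) = 0.18/(0.761×18) = 0.01314 K/W
R_cellular glass = L/(kA) = 0.165/(0.0463×18) = 0.198 K/W
R_total = 0.2111 K/W;  Q = ΔT/R_total = 18/0.2111 = 85.26 W
T_interface = T_inner − Q·ΣR(inner→interface) = 16 − 85.3×0.01314

T ≈ 14.9 °C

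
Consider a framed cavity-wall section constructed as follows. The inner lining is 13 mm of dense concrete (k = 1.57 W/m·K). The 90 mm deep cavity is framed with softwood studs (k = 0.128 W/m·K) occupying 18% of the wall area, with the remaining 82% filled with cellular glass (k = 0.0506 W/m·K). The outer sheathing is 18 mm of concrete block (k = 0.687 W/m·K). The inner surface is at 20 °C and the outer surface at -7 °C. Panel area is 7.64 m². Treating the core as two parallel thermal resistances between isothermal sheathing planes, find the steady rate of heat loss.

Q ≈ 144 W

Sheathing layers in series; stud and cavity paths in parallel between them.
R_inner = 0.013/(1.57×7.64) = 0.001084 K/W
R_stud  = 0.09/(0.128×0.18×7.64) = 0.5113 K/W
R_cav   = 0.09/(0.0506×0.82×7.64) = 0.2839 K/W
1/R_core = 1/R_stud + 1/R_cav → R_core = 0.1825 K/W
R_outer = 0.018/(0.687×7.64) = 0.003429 K/W
R_total = 0.1871 K/W
Q = ΔT/R_total = 27/0.1871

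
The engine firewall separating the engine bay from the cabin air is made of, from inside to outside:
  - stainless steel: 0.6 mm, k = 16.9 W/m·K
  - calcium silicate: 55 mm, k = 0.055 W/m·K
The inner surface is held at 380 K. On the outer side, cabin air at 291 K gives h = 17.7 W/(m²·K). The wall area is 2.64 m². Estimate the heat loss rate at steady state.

Treating each layer as a thermal resistance in series:
R_stainless steel = L/(kA) = 0.0006/(16.9×2.64) = 1.345×10^-5 K/W
R_calcium silicate = L/(kA) = 0.055/(0.055×2.64) = 0.3788 K/W
R_outer film = 1/(h_o·A) = 1/(17.7×2.64) = 0.0214 K/W
R_total = 0.4002 K/W
Q = ΔT / R_total = 89 / 0.4002

Q ≈ 222 W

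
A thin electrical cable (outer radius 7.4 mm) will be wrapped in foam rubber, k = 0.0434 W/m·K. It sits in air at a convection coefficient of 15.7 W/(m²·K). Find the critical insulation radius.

r_cr ≈ 2.76 mm

For a cylinder r_cr = k/h = 0.0434/15.7
r_cr = 2.76 mm; since the bare radius (7.4 mm) is above r_cr, any added insulation will reduce heat loss.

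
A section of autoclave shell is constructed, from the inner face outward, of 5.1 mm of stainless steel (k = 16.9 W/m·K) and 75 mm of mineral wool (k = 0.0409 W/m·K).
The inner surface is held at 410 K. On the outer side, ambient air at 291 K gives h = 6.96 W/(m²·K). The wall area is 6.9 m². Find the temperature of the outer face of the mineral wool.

Series thermal resistances:
R_stainless steel = L/(kA) = 0.0051/(16.9×6.9) = 4.374×10^-5 K/W
R_mineral wool = L/(kA) = 0.075/(0.0409×6.9) = 0.2658 K/W
R_outer film = 1/(h_o·A) = 1/(6.96×6.9) = 0.02082 K/W
R_total = 0.2866 K/W;  Q = ΔT/R_total = 119/0.2866 = 415.2 W
T_interface = T_inner − Q·ΣR(inner→interface) = 410 − 415×0.2658

T ≈ 300 K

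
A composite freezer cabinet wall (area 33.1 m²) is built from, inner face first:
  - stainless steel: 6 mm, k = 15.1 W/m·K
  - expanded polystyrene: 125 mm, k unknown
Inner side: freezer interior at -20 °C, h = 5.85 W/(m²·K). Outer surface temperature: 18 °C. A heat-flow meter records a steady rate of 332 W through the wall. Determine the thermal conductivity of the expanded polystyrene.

Series thermal resistances:
R_inner film = 1/(h_i·A) = 1/(5.85×33.1) = 0.005164 K/W
R_stainless steel = L/(kA) = 0.006/(15.1×33.1) = 1.2×10^-5 K/W
Sum of known resistances R_other = 0.005176 K/W
Total R = ΔT/Q = 38/332 = 0.1145 K/W
R_expanded polystyrene = R_total − R_other = 0.1093 K/W
k = L/(R·A) = 0.125/(0.1093×33.1)

k ≈ 0.0346 W/(m·K)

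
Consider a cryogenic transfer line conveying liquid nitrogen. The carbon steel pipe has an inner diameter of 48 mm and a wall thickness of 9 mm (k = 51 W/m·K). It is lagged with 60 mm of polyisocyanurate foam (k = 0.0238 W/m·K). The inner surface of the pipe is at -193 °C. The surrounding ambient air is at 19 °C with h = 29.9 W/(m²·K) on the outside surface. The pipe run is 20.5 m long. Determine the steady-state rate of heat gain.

Q ≈ 622 W

For a radial system each layer contributes R = ln(r_out/r_in)/(2πkL); films add R = 1/(hA).
R_carbon steel pipe wall = ln(33/24)/(2π×51×20.5) = 4.848×10^-5 K/W
R_polyisocyanurate foam = ln(93/33)/(2π×0.0238×20.5) = 0.338 K/W
R_outer film = 1/(h_o·2πr_oL) = 1/(29.9×2π×0.093×20.5) = 0.002792 K/W
R_total = 0.3408 K/W
Q = ΔT/R_total = 212/0.3408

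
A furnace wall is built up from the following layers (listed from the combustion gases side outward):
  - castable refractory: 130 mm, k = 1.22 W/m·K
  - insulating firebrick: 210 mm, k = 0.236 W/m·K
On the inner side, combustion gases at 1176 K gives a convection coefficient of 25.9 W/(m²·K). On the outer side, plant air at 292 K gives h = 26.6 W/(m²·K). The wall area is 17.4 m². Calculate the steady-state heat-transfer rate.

Q ≈ 14300 W

Model the wall as resistances in series:
R_inner film = 1/(h_i·A) = 1/(25.9×17.4) = 0.002219 K/W
R_castable refractory = L/(kA) = 0.13/(1.22×17.4) = 0.006124 K/W
R_insulating firebrick = L/(kA) = 0.21/(0.236×17.4) = 0.05114 K/W
R_outer film = 1/(h_o·A) = 1/(26.6×17.4) = 0.002161 K/W
R_total = 0.06164 K/W
Q = ΔT / R_total = 884 / 0.06164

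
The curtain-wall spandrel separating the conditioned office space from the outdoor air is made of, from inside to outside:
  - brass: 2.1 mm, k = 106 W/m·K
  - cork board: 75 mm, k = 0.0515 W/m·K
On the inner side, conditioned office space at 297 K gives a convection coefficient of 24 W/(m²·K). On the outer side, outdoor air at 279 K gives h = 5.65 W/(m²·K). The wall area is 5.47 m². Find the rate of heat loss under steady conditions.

Q ≈ 58.8 W

Model the wall as resistances in series:
R_inner film = 1/(h_i·A) = 1/(24×5.47) = 0.007617 K/W
R_brass = L/(kA) = 0.0021/(106×5.47) = 3.622×10^-6 K/W
R_cork board = L/(kA) = 0.075/(0.0515×5.47) = 0.2662 K/W
R_outer film = 1/(h_o·A) = 1/(5.65×5.47) = 0.03236 K/W
R_total = 0.3062 K/W
Q = ΔT / R_total = 18 / 0.3062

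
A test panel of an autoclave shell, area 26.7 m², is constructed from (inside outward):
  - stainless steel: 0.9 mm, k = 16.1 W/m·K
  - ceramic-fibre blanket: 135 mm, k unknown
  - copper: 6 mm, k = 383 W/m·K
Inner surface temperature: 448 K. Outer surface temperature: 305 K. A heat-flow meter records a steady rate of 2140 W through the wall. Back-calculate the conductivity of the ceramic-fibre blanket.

k ≈ 0.0757 W/(m·K)

Model the wall as resistances in series:
R_stainless steel = L/(kA) = 0.0009/(16.1×26.7) = 2.094×10^-6 K/W
R_copper = L/(kA) = 0.006/(383×26.7) = 5.867×10^-7 K/W
Sum of known resistances R_other = 2.68×10^-6 K/W
Total R = ΔT/Q = 143/2140 = 0.06682 K/W
R_ceramic-fibre blanket = R_total − R_other = 0.06682 K/W
k = L/(R·A) = 0.135/(0.06682×26.7)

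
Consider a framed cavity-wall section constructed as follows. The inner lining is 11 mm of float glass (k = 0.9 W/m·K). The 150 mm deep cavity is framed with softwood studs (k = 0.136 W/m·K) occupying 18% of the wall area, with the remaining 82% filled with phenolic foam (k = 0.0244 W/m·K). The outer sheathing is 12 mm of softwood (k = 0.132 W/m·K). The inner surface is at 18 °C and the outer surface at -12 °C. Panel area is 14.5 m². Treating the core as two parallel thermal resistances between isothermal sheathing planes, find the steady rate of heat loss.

Q ≈ 125 W

Sheathing layers in series; stud and cavity paths in parallel between them.
R_inner = 0.011/(0.9×14.5) = 8.429×10^-4 K/W
R_stud  = 0.15/(0.136×0.18×14.5) = 0.4226 K/W
R_cav   = 0.15/(0.0244×0.82×14.5) = 0.517 K/W
1/R_core = 1/R_stud + 1/R_cav → R_core = 0.2325 K/W
R_outer = 0.012/(0.132×14.5) = 0.00627 K/W
R_total = 0.2396 K/W
Q = ΔT/R_total = 30/0.2396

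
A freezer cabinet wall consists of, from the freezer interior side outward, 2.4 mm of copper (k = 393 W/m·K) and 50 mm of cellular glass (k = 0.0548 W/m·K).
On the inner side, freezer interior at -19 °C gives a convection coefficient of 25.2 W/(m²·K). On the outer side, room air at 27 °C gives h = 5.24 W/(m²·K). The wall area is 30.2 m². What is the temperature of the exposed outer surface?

Thermal resistances in series:
R_inner film = 1/(h_i·A) = 1/(25.2×30.2) = 0.001314 K/W
R_copper = L/(kA) = 0.0024/(393×30.2) = 2.022×10^-7 K/W
R_cellular glass = L/(kA) = 0.05/(0.0548×30.2) = 0.03021 K/W
R_outer film = 1/(h_o·A) = 1/(5.24×30.2) = 0.006319 K/W
R_total = 0.03785 K/W;  Q = ΔT/R_total = 46/0.03785 = 1215 W
T_interface = T_inner + Q·ΣR(inner→interface) = -19 + 1220×0.03153

T ≈ 19.3 °C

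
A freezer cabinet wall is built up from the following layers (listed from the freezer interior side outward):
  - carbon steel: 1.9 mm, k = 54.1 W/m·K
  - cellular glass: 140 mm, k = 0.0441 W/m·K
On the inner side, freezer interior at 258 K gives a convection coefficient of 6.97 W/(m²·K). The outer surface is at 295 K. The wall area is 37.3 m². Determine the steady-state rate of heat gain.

Model the wall as resistances in series:
R_inner film = 1/(h_i·A) = 1/(6.97×37.3) = 0.003846 K/W
R_carbon steel = L/(kA) = 0.0019/(54.1×37.3) = 9.416×10^-7 K/W
R_cellular glass = L/(kA) = 0.14/(0.0441×37.3) = 0.08511 K/W
R_total = 0.08896 K/W
Q = ΔT / R_total = 37 / 0.08896

Q ≈ 416 W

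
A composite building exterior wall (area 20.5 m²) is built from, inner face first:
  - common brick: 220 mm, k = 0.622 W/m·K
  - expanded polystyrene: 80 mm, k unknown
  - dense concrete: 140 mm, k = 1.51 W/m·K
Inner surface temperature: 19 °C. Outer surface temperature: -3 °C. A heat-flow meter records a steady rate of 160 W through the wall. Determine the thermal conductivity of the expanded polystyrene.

Thermal resistances in series:
R_common brick = L/(kA) = 0.22/(0.622×20.5) = 0.01725 K/W
R_dense concrete = L/(kA) = 0.14/(1.51×20.5) = 0.004523 K/W
Sum of known resistances R_other = 0.02178 K/W
Total R = ΔT/Q = 22/160 = 0.1375 K/W
R_expanded polystyrene = R_total − R_other = 0.1157 K/W
k = L/(R·A) = 0.08/(0.1157×20.5)

k ≈ 0.0337 W/(m·K)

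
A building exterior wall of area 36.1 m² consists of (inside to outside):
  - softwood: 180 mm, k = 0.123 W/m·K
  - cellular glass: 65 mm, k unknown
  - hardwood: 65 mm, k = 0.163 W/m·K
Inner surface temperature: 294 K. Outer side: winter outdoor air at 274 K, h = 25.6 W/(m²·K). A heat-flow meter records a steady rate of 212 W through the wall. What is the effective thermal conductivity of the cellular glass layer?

Model the wall as resistances in series:
R_softwood = L/(kA) = 0.18/(0.123×36.1) = 0.04054 K/W
R_hardwood = L/(kA) = 0.065/(0.163×36.1) = 0.01105 K/W
R_outer film = 1/(h_o·A) = 1/(25.6×36.1) = 0.001082 K/W
Sum of known resistances R_other = 0.05267 K/W
Total R = ΔT/Q = 20/212 = 0.09434 K/W
R_cellular glass = R_total − R_other = 0.04167 K/W
k = L/(R·A) = 0.065/(0.04167×36.1)

k ≈ 0.0432 W/(m·K)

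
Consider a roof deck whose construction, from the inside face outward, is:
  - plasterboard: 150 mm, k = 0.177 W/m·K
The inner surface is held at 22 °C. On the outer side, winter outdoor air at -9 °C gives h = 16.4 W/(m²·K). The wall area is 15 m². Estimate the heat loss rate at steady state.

Q ≈ 512 W

Using the resistance-network approach (series):
R_plasterboard = L/(kA) = 0.15/(0.177×15) = 0.0565 K/W
R_outer film = 1/(h_o·A) = 1/(16.4×15) = 0.004065 K/W
R_total = 0.06056 K/W
Q = ΔT / R_total = 31 / 0.06056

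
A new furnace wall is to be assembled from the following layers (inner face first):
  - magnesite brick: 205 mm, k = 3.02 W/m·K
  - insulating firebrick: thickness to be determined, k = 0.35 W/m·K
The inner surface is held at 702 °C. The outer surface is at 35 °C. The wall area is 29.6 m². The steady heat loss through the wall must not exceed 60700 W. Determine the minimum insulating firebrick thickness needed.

L ≈ 90.1 mm

Treating each layer as a thermal resistance in series:
R_magnesite brick = L/(kA) = 0.205/(3.02×29.6) = 0.002293 K/W
Sum of the known resistances R_other = 0.002293 K/W
Required total resistance R_tot = ΔT/Q_allow = 667/60700 = 0.01099 K/W
R_insulating firebrick = R_tot − R_other = 0.008695 K/W
L = R·k·A = 0.008695×0.35×29.6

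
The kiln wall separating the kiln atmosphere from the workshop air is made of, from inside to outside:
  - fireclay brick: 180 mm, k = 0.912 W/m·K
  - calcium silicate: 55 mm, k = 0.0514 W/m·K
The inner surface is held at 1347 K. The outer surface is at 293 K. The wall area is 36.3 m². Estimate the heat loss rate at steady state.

Using the resistance-network approach (series):
R_fireclay brick = L/(kA) = 0.18/(0.912×36.3) = 0.005437 K/W
R_calcium silicate = L/(kA) = 0.055/(0.0514×36.3) = 0.02948 K/W
R_total = 0.03491 K/W
Q = ΔT / R_total = 1054 / 0.03491

Q ≈ 30200 W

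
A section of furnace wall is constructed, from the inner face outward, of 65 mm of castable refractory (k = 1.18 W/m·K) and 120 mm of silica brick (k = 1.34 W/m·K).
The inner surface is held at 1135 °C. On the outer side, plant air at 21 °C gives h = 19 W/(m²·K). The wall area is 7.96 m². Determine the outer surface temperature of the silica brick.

T ≈ 318 °C

Thermal resistances in series:
R_castable refractory = L/(kA) = 0.065/(1.18×7.96) = 0.00692 K/W
R_silica brick = L/(kA) = 0.12/(1.34×7.96) = 0.01125 K/W
R_outer film = 1/(h_o·A) = 1/(19×7.96) = 0.006612 K/W
R_total = 0.02478 K/W;  Q = ΔT/R_total = 1114/0.02478 = 44950 W
T_interface = T_inner − Q·ΣR(inner→interface) = 1135 − 45000×0.01817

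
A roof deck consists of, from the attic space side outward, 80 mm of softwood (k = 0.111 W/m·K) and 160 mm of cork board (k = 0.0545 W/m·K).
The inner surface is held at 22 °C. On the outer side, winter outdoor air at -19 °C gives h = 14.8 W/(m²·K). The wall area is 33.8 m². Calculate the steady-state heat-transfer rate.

Q ≈ 372 W

Thermal resistances in series:
R_softwood = L/(kA) = 0.08/(0.111×33.8) = 0.02132 K/W
R_cork board = L/(kA) = 0.16/(0.0545×33.8) = 0.08686 K/W
R_outer film = 1/(h_o·A) = 1/(14.8×33.8) = 0.001999 K/W
R_total = 0.1102 K/W
Q = ΔT / R_total = 41 / 0.1102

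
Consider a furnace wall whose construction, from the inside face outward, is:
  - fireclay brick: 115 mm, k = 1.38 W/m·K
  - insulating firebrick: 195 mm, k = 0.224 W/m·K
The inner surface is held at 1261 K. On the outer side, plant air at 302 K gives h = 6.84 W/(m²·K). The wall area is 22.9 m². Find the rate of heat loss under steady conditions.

Q ≈ 20000 W

Model the wall as resistances in series:
R_fireclay brick = L/(kA) = 0.115/(1.38×22.9) = 0.003639 K/W
R_insulating firebrick = L/(kA) = 0.195/(0.224×22.9) = 0.03801 K/W
R_outer film = 1/(h_o·A) = 1/(6.84×22.9) = 0.006384 K/W
R_total = 0.04804 K/W
Q = ΔT / R_total = 959 / 0.04804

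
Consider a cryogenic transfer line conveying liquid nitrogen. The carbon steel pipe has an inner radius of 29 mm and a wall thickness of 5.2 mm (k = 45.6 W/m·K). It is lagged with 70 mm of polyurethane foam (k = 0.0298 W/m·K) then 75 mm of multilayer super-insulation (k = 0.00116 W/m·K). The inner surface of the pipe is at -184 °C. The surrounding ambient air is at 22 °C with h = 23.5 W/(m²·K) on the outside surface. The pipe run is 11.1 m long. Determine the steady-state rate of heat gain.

Q ≈ 28.4 W

Cylindrical conduction, so R = ln(r₂/r₁)/(2πkL) per layer, in series:
R_carbon steel pipe wall = ln(34.2/29)/(2π×45.6×11.1) = 5.186×10^-5 K/W
R_polyurethane foam = ln(104.2/34.2)/(2π×0.0298×11.1) = 0.536 K/W
R_multilayer super-insulation = ln(179.2/104.2)/(2π×0.00116×11.1) = 6.702 K/W
R_outer film = 1/(h_o·2πr_oL) = 1/(23.5×2π×0.1792×11.1) = 0.003405 K/W
R_total = 7.241 K/W
Q = ΔT/R_total = 206/7.241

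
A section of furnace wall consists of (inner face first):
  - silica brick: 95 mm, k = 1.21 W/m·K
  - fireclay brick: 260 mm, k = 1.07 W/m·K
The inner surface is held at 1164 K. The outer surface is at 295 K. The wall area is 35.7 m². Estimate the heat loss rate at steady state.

Thermal resistances in series:
R_silica brick = L/(kA) = 0.095/(1.21×35.7) = 0.002199 K/W
R_fireclay brick = L/(kA) = 0.26/(1.07×35.7) = 0.006806 K/W
R_total = 0.009006 K/W
Q = ΔT / R_total = 869 / 0.009006

Q ≈ 96500 W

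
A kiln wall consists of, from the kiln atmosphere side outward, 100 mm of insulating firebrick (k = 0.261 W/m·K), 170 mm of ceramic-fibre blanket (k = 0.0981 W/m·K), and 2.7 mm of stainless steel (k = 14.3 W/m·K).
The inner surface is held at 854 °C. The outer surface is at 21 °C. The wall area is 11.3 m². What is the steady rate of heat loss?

Thermal resistances in series:
R_insulating firebrick = L/(kA) = 0.1/(0.261×11.3) = 0.03391 K/W
R_ceramic-fibre blanket = L/(kA) = 0.17/(0.0981×11.3) = 0.1534 K/W
R_stainless steel = L/(kA) = 0.0027/(14.3×11.3) = 1.671×10^-5 K/W
R_total = 0.1873 K/W
Q = ΔT / R_total = 833 / 0.1873

Q ≈ 4450 W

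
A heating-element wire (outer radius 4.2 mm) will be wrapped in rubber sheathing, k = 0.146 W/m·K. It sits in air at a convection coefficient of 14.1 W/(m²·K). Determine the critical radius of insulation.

r_cr ≈ 10.4 mm

For a cylinder r_cr = k/h = 0.146/14.1
r_cr = 10.4 mm; since the bare radius (4.2 mm) is below r_cr, adding a thin layer of insulation will *increase* heat loss.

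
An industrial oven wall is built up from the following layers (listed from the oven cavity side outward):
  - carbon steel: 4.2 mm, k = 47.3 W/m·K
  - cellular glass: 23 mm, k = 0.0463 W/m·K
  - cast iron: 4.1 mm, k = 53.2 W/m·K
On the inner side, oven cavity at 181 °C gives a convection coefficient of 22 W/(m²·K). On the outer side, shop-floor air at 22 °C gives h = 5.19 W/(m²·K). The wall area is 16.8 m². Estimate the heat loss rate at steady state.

Model the wall as resistances in series:
R_inner film = 1/(h_i·A) = 1/(22×16.8) = 0.002706 K/W
R_carbon steel = L/(kA) = 0.0042/(47.3×16.8) = 5.285×10^-6 K/W
R_cellular glass = L/(kA) = 0.023/(0.0463×16.8) = 0.02957 K/W
R_cast iron = L/(kA) = 0.0041/(53.2×16.8) = 4.587×10^-6 K/W
R_outer film = 1/(h_o·A) = 1/(5.19×16.8) = 0.01147 K/W
R_total = 0.04375 K/W
Q = ΔT / R_total = 159 / 0.04375

Q ≈ 3630 W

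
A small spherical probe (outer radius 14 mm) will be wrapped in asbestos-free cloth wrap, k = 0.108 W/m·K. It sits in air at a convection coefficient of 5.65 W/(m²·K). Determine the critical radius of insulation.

For a sphere r_cr = 2k/h = 2×0.108/5.65
r_cr = 38.2 mm; since the bare radius (14 mm) is below r_cr, adding a thin layer of insulation will *increase* heat loss.

r_cr ≈ 38.2 mm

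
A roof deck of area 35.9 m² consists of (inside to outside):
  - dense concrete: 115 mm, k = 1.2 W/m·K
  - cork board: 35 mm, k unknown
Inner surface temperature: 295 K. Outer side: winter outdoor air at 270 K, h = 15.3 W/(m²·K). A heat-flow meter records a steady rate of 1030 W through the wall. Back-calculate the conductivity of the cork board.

k ≈ 0.0493 W/(m·K)

Model the wall as resistances in series:
R_dense concrete = L/(kA) = 0.115/(1.2×35.9) = 0.002669 K/W
R_outer film = 1/(h_o·A) = 1/(15.3×35.9) = 0.001821 K/W
Sum of known resistances R_other = 0.00449 K/W
Total R = ΔT/Q = 25/1030 = 0.02427 K/W
R_cork board = R_total − R_other = 0.01978 K/W
k = L/(R·A) = 0.035/(0.01978×35.9)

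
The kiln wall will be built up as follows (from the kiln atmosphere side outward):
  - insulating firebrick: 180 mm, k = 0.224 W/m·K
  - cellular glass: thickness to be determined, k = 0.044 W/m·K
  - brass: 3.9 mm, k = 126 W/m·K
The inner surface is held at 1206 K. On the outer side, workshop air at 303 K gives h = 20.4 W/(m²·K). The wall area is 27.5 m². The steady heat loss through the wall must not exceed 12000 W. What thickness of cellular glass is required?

Series thermal resistances:
R_insulating firebrick = L/(kA) = 0.18/(0.224×27.5) = 0.02922 K/W
R_brass = L/(kA) = 0.0039/(126×27.5) = 1.126×10^-6 K/W
R_outer film = 1/(h_o·A) = 1/(20.4×27.5) = 0.001783 K/W
Sum of the known resistances R_other = 0.031 K/W
Required total resistance R_tot = ΔT/Q_allow = 903/12000 = 0.07525 K/W
R_cellular glass = R_tot − R_other = 0.04425 K/W
L = R·k·A = 0.04425×0.044×27.5

L ≈ 53.5 mm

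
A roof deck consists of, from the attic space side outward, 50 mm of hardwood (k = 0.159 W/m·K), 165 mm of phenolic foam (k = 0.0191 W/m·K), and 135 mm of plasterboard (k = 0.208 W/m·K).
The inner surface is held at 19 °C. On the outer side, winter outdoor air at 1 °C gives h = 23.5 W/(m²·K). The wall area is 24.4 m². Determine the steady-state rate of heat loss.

Thermal resistances in series:
R_hardwood = L/(kA) = 0.05/(0.159×24.4) = 0.01289 K/W
R_phenolic foam = L/(kA) = 0.165/(0.0191×24.4) = 0.354 K/W
R_plasterboard = L/(kA) = 0.135/(0.208×24.4) = 0.0266 K/W
R_outer film = 1/(h_o·A) = 1/(23.5×24.4) = 0.001744 K/W
R_total = 0.3953 K/W
Q = ΔT / R_total = 18 / 0.3953

Q ≈ 45.5 W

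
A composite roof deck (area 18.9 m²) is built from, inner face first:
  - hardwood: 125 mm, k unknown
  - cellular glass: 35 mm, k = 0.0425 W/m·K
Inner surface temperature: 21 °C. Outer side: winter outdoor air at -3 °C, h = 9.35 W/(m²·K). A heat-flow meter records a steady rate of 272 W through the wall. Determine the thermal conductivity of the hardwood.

Series thermal resistances:
R_cellular glass = L/(kA) = 0.035/(0.0425×18.9) = 0.04357 K/W
R_outer film = 1/(h_o·A) = 1/(9.35×18.9) = 0.005659 K/W
Sum of known resistances R_other = 0.04923 K/W
Total R = ΔT/Q = 24/272 = 0.08824 K/W
R_hardwood = R_total − R_other = 0.039 K/W
k = L/(R·A) = 0.125/(0.039×18.9)

k ≈ 0.17 W/(m·K)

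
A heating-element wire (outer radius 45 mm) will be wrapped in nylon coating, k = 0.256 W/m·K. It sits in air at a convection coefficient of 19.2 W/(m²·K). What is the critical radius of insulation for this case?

For a cylinder r_cr = k/h = 0.256/19.2
r_cr = 13.3 mm; since the bare radius (45 mm) is above r_cr, any added insulation will reduce heat loss.

r_cr ≈ 13.3 mm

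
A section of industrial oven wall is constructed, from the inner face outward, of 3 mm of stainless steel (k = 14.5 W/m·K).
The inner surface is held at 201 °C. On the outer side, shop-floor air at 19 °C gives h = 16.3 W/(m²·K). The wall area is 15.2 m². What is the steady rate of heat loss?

Treating each layer as a thermal resistance in series:
R_stainless steel = L/(kA) = 0.003/(14.5×15.2) = 1.361×10^-5 K/W
R_outer film = 1/(h_o·A) = 1/(16.3×15.2) = 0.004036 K/W
R_total = 0.00405 K/W
Q = ΔT / R_total = 182 / 0.00405

Q ≈ 44900 W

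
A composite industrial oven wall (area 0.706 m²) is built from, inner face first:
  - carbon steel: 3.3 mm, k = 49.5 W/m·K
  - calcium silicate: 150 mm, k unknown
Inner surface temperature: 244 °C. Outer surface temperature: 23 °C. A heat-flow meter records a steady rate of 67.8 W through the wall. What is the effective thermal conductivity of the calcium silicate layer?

Using the resistance-network approach (series):
R_carbon steel = L/(kA) = 0.0033/(49.5×0.706) = 9.443×10^-5 K/W
Sum of known resistances R_other = 9.443×10^-5 K/W
Total R = ΔT/Q = 221/67.8 = 3.26 K/W
R_calcium silicate = R_total − R_other = 3.259 K/W
k = L/(R·A) = 0.15/(3.259×0.706)

k ≈ 0.0652 W/(m·K)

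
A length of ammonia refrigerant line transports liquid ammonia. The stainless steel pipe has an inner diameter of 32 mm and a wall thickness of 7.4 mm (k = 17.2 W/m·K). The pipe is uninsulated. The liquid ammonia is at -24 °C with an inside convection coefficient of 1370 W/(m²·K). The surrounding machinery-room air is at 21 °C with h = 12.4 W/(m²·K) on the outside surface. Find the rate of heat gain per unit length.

q′ ≈ 80.5 W/m

Radial resistances (cylindrical: R_cond = ln(r_o/r_i)/(2πkL), R_conv = 1/(h·2πrL)):
R_inner film = 1/(h_i·2πr₁L) = 1/(1370×2π×0.016×1) = 0.007261 K/W
R_stainless steel pipe wall = ln(23.4/16)/(2π×17.2×1) = 0.003518 K/W
R_outer film = 1/(h_o·2πr_oL) = 1/(12.4×2π×0.0234×1) = 0.5485 K/W
R_total = 0.5593 K/W
Q = ΔT/R_total = 45/0.5593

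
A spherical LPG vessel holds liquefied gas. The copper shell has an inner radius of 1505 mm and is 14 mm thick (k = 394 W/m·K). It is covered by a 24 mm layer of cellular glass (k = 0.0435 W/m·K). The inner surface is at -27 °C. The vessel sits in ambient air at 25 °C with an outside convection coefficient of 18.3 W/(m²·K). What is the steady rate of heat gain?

Radial (spherical) resistances in series:
R_copper shell = (1/1.505 − 1/1.519)/(4π×394) = 1.237×10^-6 K/W
R_cellular glass = (1/1.519 − 1/1.543)/(4π×0.0435) = 0.01873 K/W
R_outer film = 1/(h·4πr_o²) = 1/(18.3×4π×1.543²) = 0.001826 K/W
R_total = 0.02056 K/W
Q = ΔT/R_total = 52/0.02056

Q ≈ 2530 W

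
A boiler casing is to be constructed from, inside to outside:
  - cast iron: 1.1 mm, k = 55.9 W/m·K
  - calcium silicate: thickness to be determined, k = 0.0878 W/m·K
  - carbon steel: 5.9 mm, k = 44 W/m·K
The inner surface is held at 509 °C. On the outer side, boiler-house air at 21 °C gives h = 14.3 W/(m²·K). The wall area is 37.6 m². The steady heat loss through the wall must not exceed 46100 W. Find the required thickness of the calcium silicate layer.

L ≈ 28.8 mm

Series thermal resistances:
R_cast iron = L/(kA) = 0.0011/(55.9×37.6) = 5.234×10^-7 K/W
R_carbon steel = L/(kA) = 0.0059/(44×37.6) = 3.566×10^-6 K/W
R_outer film = 1/(h_o·A) = 1/(14.3×37.6) = 0.00186 K/W
Sum of the known resistances R_other = 0.001864 K/W
Required total resistance R_tot = ΔT/Q_allow = 488/46100 = 0.01059 K/W
R_calcium silicate = R_tot − R_other = 0.008722 K/W
L = R·k·A = 0.008722×0.0878×37.6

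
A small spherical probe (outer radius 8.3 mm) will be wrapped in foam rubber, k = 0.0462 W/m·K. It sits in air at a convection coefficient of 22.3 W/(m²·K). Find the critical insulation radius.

r_cr ≈ 4.14 mm

For a sphere r_cr = 2k/h = 2×0.0462/22.3
r_cr = 4.14 mm; since the bare radius (8.3 mm) is above r_cr, any added insulation will reduce heat loss.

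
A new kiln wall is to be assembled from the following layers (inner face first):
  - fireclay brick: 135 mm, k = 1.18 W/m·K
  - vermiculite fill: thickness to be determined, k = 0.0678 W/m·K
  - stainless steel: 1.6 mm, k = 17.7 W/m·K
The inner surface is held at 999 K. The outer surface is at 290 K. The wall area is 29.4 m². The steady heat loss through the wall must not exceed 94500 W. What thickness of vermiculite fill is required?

Model the wall as resistances in series:
R_fireclay brick = L/(kA) = 0.135/(1.18×29.4) = 0.003891 K/W
R_stainless steel = L/(kA) = 0.0016/(17.7×29.4) = 3.075×10^-6 K/W
Sum of the known resistances R_other = 0.003894 K/W
Required total resistance R_tot = ΔT/Q_allow = 709/94500 = 0.007503 K/W
R_vermiculite fill = R_tot − R_other = 0.003608 K/W
L = R·k·A = 0.003608×0.0678×29.4

L ≈ 7.19 mm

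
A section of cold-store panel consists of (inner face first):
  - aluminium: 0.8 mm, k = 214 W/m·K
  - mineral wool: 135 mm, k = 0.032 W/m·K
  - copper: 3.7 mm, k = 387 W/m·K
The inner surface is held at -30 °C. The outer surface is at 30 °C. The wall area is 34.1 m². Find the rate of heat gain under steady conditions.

Q ≈ 485 W

Thermal resistances in series:
R_aluminium = L/(kA) = 0.0008/(214×34.1) = 1.096×10^-7 K/W
R_mineral wool = L/(kA) = 0.135/(0.032×34.1) = 0.1237 K/W
R_copper = L/(kA) = 0.0037/(387×34.1) = 2.804×10^-7 K/W
R_total = 0.1237 K/W
Q = ΔT / R_total = 60 / 0.1237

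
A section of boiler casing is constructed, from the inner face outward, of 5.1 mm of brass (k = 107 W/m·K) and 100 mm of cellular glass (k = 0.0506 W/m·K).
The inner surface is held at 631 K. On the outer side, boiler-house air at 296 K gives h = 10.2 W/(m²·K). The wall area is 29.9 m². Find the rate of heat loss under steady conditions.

Treating each layer as a thermal resistance in series:
R_brass = L/(kA) = 0.0051/(107×29.9) = 1.594×10^-6 K/W
R_cellular glass = L/(kA) = 0.1/(0.0506×29.9) = 0.0661 K/W
R_outer film = 1/(h_o·A) = 1/(10.2×29.9) = 0.003279 K/W
R_total = 0.06938 K/W
Q = ΔT / R_total = 335 / 0.06938

Q ≈ 4830 W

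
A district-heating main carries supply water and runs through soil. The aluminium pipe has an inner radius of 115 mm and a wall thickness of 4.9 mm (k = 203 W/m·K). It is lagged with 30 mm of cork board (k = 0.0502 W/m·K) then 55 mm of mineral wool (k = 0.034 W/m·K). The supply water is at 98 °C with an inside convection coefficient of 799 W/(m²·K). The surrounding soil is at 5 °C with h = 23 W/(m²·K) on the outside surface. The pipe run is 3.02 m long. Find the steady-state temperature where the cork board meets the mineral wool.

T ≈ 68.1 °C

Treating each annulus and film as a series resistance:
R_inner film = 1/(h_i·2πr₁L) = 1/(799×2π×0.115×3.02) = 5.735×10^-4 K/W
R_aluminium pipe wall = ln(119.9/115)/(2π×203×3.02) = 1.083×10^-5 K/W
R_cork board = ln(149.9/119.9)/(2π×0.0502×3.02) = 0.2344 K/W
R_mineral wool = ln(204.9/149.9)/(2π×0.034×3.02) = 0.4845 K/W
R_outer film = 1/(h_o·2πr_oL) = 1/(23×2π×0.2049×3.02) = 0.01118 K/W
R_total = 0.7307 K/W
Q = ΔT/R_total = 93/0.7307
Q = 127 W
T_interface = T_inner − Q·ΣR(inner→interface) = 98 − 127×0.235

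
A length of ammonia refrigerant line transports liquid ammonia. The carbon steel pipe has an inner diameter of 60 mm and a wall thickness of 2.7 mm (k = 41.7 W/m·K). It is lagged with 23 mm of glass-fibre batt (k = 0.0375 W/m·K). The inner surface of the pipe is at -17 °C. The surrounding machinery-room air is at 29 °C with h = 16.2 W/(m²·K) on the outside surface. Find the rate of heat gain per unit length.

q′ ≈ 18.9 W/m

Radial resistances (cylindrical: R_cond = ln(r_o/r_i)/(2πkL), R_conv = 1/(h·2πrL)):
R_carbon steel pipe wall = ln(32.7/30)/(2π×41.7×1) = 3.289×10^-4 K/W
R_glass-fibre batt = ln(55.7/32.7)/(2π×0.0375×1) = 2.26 K/W
R_outer film = 1/(h_o·2πr_oL) = 1/(16.2×2π×0.0557×1) = 0.1764 K/W
R_total = 2.437 K/W
Q = ΔT/R_total = 46/2.437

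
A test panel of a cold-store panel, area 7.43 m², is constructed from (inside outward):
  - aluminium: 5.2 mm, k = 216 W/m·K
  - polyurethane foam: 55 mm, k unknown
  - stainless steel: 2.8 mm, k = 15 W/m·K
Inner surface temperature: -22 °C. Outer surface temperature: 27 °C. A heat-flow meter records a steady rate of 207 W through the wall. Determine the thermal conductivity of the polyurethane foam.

k ≈ 0.0313 W/(m·K)

Series thermal resistances:
R_aluminium = L/(kA) = 0.0052/(216×7.43) = 3.24×10^-6 K/W
R_stainless steel = L/(kA) = 0.0028/(15×7.43) = 2.512×10^-5 K/W
Sum of known resistances R_other = 2.836×10^-5 K/W
Total R = ΔT/Q = 49/207 = 0.2367 K/W
R_polyurethane foam = R_total − R_other = 0.2367 K/W
k = L/(R·A) = 0.055/(0.2367×7.43)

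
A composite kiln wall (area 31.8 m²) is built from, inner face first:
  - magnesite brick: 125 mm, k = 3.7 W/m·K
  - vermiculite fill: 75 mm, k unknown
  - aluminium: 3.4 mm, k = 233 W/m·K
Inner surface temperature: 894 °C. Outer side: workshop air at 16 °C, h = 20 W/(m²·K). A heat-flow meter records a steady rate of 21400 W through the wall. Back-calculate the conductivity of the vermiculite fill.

k ≈ 0.0614 W/(m·K)

Using the resistance-network approach (series):
R_magnesite brick = L/(kA) = 0.125/(3.7×31.8) = 0.001062 K/W
R_aluminium = L/(kA) = 0.0034/(233×31.8) = 4.589×10^-7 K/W
R_outer film = 1/(h_o·A) = 1/(20×31.8) = 0.001572 K/W
Sum of known resistances R_other = 0.002635 K/W
Total R = ΔT/Q = 878/21400 = 0.04103 K/W
R_vermiculite fill = R_total − R_other = 0.03839 K/W
k = L/(R·A) = 0.075/(0.03839×31.8)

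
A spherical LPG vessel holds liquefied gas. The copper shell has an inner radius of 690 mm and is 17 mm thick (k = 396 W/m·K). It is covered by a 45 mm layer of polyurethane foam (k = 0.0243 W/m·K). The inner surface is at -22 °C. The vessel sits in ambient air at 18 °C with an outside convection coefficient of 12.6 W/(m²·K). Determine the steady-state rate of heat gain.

Q ≈ 139 W

Each spherical layer contributes R = (1/r_i − 1/r_o)/(4πk):
R_copper shell = (1/0.69 − 1/0.707)/(4π×396) = 7.003×10^-6 K/W
R_polyurethane foam = (1/0.707 − 1/0.752)/(4π×0.0243) = 0.2772 K/W
R_outer film = 1/(h·4πr_o²) = 1/(12.6×4π×0.752²) = 0.01117 K/W
R_total = 0.2884 K/W
Q = ΔT/R_total = 40/0.2884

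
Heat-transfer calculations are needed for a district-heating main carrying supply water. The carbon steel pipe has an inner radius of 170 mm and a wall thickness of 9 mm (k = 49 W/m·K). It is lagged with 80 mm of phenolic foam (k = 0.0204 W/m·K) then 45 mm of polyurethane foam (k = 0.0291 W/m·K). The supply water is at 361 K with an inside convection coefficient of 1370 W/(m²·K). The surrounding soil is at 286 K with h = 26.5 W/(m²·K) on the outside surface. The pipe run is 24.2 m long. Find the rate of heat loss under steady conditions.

Q ≈ 480 W

Cylindrical conduction, so R = ln(r₂/r₁)/(2πkL) per layer, in series:
R_inner film = 1/(h_i·2πr₁L) = 1/(1370×2π×0.17×24.2) = 2.824×10^-5 K/W
R_carbon steel pipe wall = ln(179/170)/(2π×49×24.2) = 6.924×10^-6 K/W
R_phenolic foam = ln(259/179)/(2π×0.0204×24.2) = 0.1191 K/W
R_polyurethane foam = ln(304/259)/(2π×0.0291×24.2) = 0.03621 K/W
R_outer film = 1/(h_o·2πr_oL) = 1/(26.5×2π×0.304×24.2) = 8.164×10^-4 K/W
R_total = 0.1562 K/W
Q = ΔT/R_total = 75/0.1562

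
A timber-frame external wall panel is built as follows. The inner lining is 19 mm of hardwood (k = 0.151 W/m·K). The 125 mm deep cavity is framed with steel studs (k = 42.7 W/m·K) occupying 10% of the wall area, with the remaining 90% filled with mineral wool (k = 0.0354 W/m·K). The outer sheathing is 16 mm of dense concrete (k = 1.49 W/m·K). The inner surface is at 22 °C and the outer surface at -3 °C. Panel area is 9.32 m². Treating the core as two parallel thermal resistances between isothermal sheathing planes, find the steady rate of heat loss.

Sheathing layers in series; stud and cavity paths in parallel between them.
R_inner = 0.019/(0.151×9.32) = 0.0135 K/W
R_stud  = 0.125/(42.7×0.1×9.32) = 0.003141 K/W
R_cav   = 0.125/(0.0354×0.9×9.32) = 0.421 K/W
1/R_core = 1/R_stud + 1/R_cav → R_core = 0.003118 K/W
R_outer = 0.016/(1.49×9.32) = 0.001152 K/W
R_total = 0.01777 K/W
Q = ΔT/R_total = 25/0.01777

Q ≈ 1410 W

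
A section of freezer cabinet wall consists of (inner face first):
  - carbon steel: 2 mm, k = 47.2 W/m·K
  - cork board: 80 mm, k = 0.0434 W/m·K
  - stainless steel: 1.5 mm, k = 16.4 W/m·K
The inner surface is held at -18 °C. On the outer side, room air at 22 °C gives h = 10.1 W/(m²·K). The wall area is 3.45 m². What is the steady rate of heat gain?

Q ≈ 71 W

Series thermal resistances:
R_carbon steel = L/(kA) = 0.002/(47.2×3.45) = 1.228×10^-5 K/W
R_cork board = L/(kA) = 0.08/(0.0434×3.45) = 0.5343 K/W
R_stainless steel = L/(kA) = 0.0015/(16.4×3.45) = 2.651×10^-5 K/W
R_outer film = 1/(h_o·A) = 1/(10.1×3.45) = 0.0287 K/W
R_total = 0.563 K/W
Q = ΔT / R_total = 40 / 0.563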